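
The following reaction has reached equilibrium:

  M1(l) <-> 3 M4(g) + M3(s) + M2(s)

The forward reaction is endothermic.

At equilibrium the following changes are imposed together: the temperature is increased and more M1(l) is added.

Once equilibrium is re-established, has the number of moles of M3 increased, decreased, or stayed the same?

The forward reaction is endothermic. Raising T favours the endothermic direction — shift to the right.
M1 is a pure liquid; its activity is 1 regardless of amount, so Q is unaffected — no shift from this change.
The net shift is to the right. M3 is a product, so its amount increases.

increases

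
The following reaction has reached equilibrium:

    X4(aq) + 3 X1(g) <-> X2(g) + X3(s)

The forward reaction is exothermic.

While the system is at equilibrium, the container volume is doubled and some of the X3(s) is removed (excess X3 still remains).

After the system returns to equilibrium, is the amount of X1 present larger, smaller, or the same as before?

Gas moles: reactants 3, products 1 (Δn_gas = -2). Expansion shifts the system toward the side with more moles of gas — to the left.
X3 is a pure solid; its activity is 1 regardless of amount, so Q is unaffected — no shift from this change.
The net shift is to the left. X1 is a reactant, so its amount increases.

increases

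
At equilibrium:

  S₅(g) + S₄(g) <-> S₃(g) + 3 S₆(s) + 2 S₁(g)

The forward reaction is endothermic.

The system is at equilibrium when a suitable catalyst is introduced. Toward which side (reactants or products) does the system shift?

no shift

A catalyst speeds both forward and reverse rates equally; it changes neither Q nor K — no shift from this change.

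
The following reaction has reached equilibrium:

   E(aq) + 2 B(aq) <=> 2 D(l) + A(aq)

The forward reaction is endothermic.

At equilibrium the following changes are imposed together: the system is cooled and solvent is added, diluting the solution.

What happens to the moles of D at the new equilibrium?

decreases

The forward reaction is endothermic. Lowering T favours the exothermic direction — shift to the left.
Dilution lowers every aqueous concentration by the same factor. Δn_aq = 1 − 3 = -2, so the system shifts toward the side with more dissolved moles — to the left.
The net shift is to the left. D is a product, so its amount decreases.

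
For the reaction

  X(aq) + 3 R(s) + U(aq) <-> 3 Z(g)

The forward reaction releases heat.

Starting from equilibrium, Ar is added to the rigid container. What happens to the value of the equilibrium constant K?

unchanged

The equilibrium constant depends only on temperature. This perturbation changes neither the position of equilibrium nor K.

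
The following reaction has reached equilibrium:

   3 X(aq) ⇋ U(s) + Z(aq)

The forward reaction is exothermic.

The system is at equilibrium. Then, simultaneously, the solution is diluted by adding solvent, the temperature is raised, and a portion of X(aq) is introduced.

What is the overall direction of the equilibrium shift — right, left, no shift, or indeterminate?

cannot be determined

Dilution lowers every aqueous concentration by the same factor. Δn_aq = 1 − 3 = -2, so the system shifts toward the side with more dissolved moles — to the left.
The forward reaction is exothermic. Raising T favours the endothermic direction — shift to the left.
Adding X (aq), a reactant, drives the reaction to the right.
The individual effects push in opposite directions; without quantitative information the net direction cannot be determined.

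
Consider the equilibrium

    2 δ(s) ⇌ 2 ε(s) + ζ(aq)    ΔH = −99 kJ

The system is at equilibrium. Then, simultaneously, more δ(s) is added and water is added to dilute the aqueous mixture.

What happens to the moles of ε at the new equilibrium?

δ is a pure solid; its activity is 1 regardless of amount, so Q is unaffected — no shift from this change.
Dilution lowers every aqueous concentration by the same factor. Δn_aq = 1 − 0 = +1, so the system shifts toward the side with more dissolved moles — to the right.
The net shift is to the right. ε is a product, so its amount increases.

increases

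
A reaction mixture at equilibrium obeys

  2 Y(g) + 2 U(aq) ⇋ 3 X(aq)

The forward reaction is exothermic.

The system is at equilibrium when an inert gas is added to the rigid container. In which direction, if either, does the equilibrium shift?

At constant volume, adding an inert gas leaves every reacting species' partial pressure unchanged, so Q is unchanged — no shift from this change.

no shift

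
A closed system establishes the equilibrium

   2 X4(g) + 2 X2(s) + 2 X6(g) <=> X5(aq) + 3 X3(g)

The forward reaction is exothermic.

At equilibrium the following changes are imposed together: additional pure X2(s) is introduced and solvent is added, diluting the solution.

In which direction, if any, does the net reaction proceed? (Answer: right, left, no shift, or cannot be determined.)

right

X2 is a pure solid; its activity is 1 regardless of amount, so Q is unaffected — no shift from this change.
Dilution lowers every aqueous concentration by the same factor. Δn_aq = 1 − 0 = +1, so the system shifts toward the side with more dissolved moles — to the right.
Only the nonzero effect(s) matter; the net shift is to the right.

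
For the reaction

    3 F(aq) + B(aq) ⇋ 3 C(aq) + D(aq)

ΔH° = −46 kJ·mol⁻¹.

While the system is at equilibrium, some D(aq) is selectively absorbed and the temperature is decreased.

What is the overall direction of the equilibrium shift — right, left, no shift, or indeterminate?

Removing D (aq), a product, drives the reaction to the right.
The forward reaction is exothermic. Lowering T favours the exothermic direction — shift to the right.
All effects act in the same direction — net shift to the right.

right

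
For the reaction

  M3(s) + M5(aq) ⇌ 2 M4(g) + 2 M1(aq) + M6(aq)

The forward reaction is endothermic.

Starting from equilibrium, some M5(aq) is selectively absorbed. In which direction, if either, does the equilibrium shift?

left

Removing M5 (aq), a reactant, drives the reaction to the left.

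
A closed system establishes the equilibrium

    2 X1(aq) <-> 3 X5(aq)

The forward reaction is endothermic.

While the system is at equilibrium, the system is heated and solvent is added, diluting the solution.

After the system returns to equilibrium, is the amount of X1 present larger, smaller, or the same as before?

The forward reaction is endothermic. Raising T favours the endothermic direction — shift to the right.
Dilution lowers every aqueous concentration by the same factor. Δn_aq = 3 − 2 = +1, so the system shifts toward the side with more dissolved moles — to the right.
The net shift is to the right. X1 is a reactant, so its amount decreases.

decreases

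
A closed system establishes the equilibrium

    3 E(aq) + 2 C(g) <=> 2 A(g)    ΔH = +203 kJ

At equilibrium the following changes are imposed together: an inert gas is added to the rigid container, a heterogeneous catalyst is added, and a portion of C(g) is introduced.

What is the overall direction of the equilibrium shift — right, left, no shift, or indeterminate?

At constant volume, adding an inert gas leaves every reacting species' partial pressure unchanged, so Q is unchanged — no shift from this change.
A catalyst speeds both forward and reverse rates equally; it changes neither Q nor K — no shift from this change.
Adding C (g), a reactant, drives the reaction to the right.
Only the nonzero effect(s) matter; the net shift is to the right.

right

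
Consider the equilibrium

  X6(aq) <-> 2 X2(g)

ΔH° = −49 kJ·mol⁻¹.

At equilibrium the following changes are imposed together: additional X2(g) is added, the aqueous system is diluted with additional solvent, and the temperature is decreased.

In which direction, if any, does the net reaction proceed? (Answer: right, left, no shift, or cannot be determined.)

Adding X2 (g), a product, drives the reaction to the left.
Dilution lowers every aqueous concentration by the same factor. Δn_aq = 0 − 1 = -1, so the system shifts toward the side with more dissolved moles — to the left.
The forward reaction is exothermic. Lowering T favours the exothermic direction — shift to the right.
The individual effects push in opposite directions; without quantitative information the net direction cannot be determined.

cannot be determined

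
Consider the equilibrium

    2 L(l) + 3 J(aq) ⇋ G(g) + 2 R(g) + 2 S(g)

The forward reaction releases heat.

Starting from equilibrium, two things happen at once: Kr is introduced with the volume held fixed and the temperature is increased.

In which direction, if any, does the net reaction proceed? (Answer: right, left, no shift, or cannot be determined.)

left

At constant volume, adding an inert gas leaves every reacting species' partial pressure unchanged, so Q is unchanged — no shift from this change.
The forward reaction is exothermic. Raising T favours the endothermic direction — shift to the left.
Only the nonzero effect(s) matter; the net shift is to the left.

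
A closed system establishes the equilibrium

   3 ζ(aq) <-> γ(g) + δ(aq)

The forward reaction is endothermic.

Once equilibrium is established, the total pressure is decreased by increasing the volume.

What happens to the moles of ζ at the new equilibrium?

Gas moles: reactants 0, products 1 (Δn_gas = +1). Expansion shifts the system toward the side with more moles of gas — to the right.
The net shift is to the right. ζ is a reactant, so its amount decreases.

decreases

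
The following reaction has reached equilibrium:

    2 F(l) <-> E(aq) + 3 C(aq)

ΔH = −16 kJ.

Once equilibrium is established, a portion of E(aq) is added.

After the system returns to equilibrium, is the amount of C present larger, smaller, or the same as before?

decreases

Adding E (aq), a product, drives the reaction to the left.
The net shift is to the left. C is a product, so its amount decreases.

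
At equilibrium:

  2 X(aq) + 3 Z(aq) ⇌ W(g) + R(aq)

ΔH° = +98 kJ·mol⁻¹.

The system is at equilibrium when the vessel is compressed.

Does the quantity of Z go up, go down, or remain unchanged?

increases

Gas moles: reactants 0, products 1 (Δn_gas = +1). Compression shifts the system toward the side with fewer moles of gas — to the left.
The net shift is to the left. Z is a reactant, so its amount increases.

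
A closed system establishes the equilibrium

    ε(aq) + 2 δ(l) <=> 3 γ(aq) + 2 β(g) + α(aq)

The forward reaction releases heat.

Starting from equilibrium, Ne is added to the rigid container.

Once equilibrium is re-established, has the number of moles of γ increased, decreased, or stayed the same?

unchanged

At constant volume, adding an inert gas leaves every reacting species' partial pressure unchanged, so Q is unchanged — no shift from this change.
No net shift occurs, so the amount of γ is unchanged.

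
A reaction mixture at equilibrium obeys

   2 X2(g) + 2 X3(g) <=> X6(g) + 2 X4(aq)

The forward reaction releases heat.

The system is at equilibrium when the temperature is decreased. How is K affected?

increases

K depends on temperature via the van 't Hoff relation. The forward reaction is exothermic, so lowering T increases K.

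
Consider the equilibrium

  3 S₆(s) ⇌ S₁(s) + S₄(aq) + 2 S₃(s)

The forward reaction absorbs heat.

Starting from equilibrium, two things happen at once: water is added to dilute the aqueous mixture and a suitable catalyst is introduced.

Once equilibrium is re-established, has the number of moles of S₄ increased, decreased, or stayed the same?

Dilution lowers every aqueous concentration by the same factor. Δn_aq = 1 − 0 = +1, so the system shifts toward the side with more dissolved moles — to the right.
A catalyst speeds both forward and reverse rates equally; it changes neither Q nor K — no shift from this change.
The net shift is to the right. S₄ is a product, so its amount increases.

increases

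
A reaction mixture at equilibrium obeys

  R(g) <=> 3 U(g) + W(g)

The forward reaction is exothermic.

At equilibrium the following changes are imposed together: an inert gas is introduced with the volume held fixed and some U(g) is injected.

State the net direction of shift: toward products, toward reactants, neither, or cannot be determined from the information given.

At constant volume, adding an inert gas leaves every reacting species' partial pressure unchanged, so Q is unchanged — no shift from this change.
Adding U (g), a product, drives the reaction to the left.
Only the nonzero effect(s) matter; the net shift is to the left.

left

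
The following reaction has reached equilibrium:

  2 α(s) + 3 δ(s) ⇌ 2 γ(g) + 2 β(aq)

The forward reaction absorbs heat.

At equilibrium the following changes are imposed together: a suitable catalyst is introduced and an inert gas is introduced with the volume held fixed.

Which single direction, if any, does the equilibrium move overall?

no shift

A catalyst speeds both forward and reverse rates equally; it changes neither Q nor K — no shift from this change.
At constant volume, adding an inert gas leaves every reacting species' partial pressure unchanged, so Q is unchanged — no shift from this change.
None of the changes alters Q relative to K, so there is no net shift.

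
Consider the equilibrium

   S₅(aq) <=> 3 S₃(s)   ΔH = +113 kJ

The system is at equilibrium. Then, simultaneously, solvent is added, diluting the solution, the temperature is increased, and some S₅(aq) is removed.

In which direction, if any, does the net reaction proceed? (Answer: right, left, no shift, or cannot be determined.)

cannot be determined

Dilution lowers every aqueous concentration by the same factor. Δn_aq = 0 − 1 = -1, so the system shifts toward the side with more dissolved moles — to the left.
The forward reaction is endothermic. Raising T favours the endothermic direction — shift to the right.
Removing S₅ (aq), a reactant, drives the reaction to the left.
The individual effects push in opposite directions; without quantitative information the net direction cannot be determined.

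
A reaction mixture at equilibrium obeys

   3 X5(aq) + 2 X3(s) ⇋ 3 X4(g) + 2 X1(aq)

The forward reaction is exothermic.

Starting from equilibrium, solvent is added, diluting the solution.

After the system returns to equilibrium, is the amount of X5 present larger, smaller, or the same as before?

Dilution lowers every aqueous concentration by the same factor. Δn_aq = 2 − 3 = -1, so the system shifts toward the side with more dissolved moles — to the left.
The net shift is to the left. X5 is a reactant, so its amount increases.

increases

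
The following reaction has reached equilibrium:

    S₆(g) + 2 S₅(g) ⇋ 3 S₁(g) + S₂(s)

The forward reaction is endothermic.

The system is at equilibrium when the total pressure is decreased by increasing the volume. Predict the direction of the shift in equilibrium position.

no shift

Gas moles: reactants 3, products 3. Δn_gas = 0, so a volume change leaves Q equal to K — no shift from this change.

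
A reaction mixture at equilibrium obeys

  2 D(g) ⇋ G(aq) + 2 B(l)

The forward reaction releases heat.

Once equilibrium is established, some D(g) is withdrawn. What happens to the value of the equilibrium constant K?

unchanged

The equilibrium constant depends only on temperature. This perturbation may move the position of equilibrium, but since T is unchanged, K itself is unchanged.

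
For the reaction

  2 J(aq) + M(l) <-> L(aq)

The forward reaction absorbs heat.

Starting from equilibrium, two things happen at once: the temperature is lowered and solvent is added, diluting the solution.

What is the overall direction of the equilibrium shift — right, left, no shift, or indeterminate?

left

The forward reaction is endothermic. Lowering T favours the exothermic direction — shift to the left.
Dilution lowers every aqueous concentration by the same factor. Δn_aq = 1 − 2 = -1, so the system shifts toward the side with more dissolved moles — to the left.
All effects act in the same direction — net shift to the left.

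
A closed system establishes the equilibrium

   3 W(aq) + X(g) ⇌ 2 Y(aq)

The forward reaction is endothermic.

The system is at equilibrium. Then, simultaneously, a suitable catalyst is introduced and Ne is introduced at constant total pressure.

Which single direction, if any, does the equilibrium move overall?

left

A catalyst speeds both forward and reverse rates equally; it changes neither Q nor K — no shift from this change.
Adding inert gas at constant total pressure expands the volume and lowers every reacting partial pressure. With Δn_gas = 0 − 1 = -1, Q moves away from K toward the side with fewer gas moles, so the system shifts toward the side with more gas moles — to the left.
Only the nonzero effect(s) matter; the net shift is to the left.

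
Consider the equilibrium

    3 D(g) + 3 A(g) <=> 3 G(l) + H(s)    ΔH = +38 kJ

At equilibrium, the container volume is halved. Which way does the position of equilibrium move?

Gas moles: reactants 6, products 0 (Δn_gas = -6). Compression shifts the system toward the side with fewer moles of gas — to the right.

right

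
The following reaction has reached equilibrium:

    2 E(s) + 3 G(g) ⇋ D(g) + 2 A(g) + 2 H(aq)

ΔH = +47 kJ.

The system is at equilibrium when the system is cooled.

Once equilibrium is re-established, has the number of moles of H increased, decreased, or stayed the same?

decreases

The forward reaction is endothermic. Lowering T favours the exothermic direction — shift to the left.
The net shift is to the left. H is a product, so its amount decreases.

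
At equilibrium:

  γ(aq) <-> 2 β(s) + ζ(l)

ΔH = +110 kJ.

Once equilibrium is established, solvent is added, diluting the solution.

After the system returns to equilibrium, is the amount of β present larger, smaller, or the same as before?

Dilution lowers every aqueous concentration by the same factor. Δn_aq = 0 − 1 = -1, so the system shifts toward the side with more dissolved moles — to the left.
The net shift is to the left. β is a product, so its amount decreases.

decreases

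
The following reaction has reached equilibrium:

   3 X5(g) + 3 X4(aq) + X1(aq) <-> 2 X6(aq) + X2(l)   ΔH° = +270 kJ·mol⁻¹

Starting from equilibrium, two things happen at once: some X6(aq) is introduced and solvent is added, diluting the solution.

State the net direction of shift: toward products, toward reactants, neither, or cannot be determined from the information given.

left

Adding X6 (aq), a product, drives the reaction to the left.
Dilution lowers every aqueous concentration by the same factor. Δn_aq = 2 − 4 = -2, so the system shifts toward the side with more dissolved moles — to the left.
All effects act in the same direction — net shift to the left.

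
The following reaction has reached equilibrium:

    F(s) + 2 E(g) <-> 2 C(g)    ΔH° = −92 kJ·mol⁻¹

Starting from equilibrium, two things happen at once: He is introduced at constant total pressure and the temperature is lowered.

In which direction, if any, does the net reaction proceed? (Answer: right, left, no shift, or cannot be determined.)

right

Adding inert gas at constant total pressure expands the volume, scaling every reacting partial pressure by the same factor. Δn_gas = 2 − 2 = 0, so Q is unchanged — no shift.
The forward reaction is exothermic. Lowering T favours the exothermic direction — shift to the right.
Only the nonzero effect(s) matter; the net shift is to the right.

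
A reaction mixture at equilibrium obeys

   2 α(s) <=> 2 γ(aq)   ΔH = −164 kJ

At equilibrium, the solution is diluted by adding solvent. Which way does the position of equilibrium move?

Dilution lowers every aqueous concentration by the same factor. Δn_aq = 2 − 0 = +2, so the system shifts toward the side with more dissolved moles — to the right.

right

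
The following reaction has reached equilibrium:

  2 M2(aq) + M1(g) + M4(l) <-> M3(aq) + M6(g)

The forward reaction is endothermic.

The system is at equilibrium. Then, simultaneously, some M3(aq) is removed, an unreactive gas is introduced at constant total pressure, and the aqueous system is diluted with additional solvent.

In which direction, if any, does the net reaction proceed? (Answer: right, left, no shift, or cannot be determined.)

Removing M3 (aq), a product, drives the reaction to the right.
Adding inert gas at constant total pressure expands the volume, scaling every reacting partial pressure by the same factor. Δn_gas = 1 − 1 = 0, so Q is unchanged — no shift.
Dilution lowers every aqueous concentration by the same factor. Δn_aq = 1 − 2 = -1, so the system shifts toward the side with more dissolved moles — to the left.
The individual effects push in opposite directions; without quantitative information the net direction cannot be determined.

cannot be determined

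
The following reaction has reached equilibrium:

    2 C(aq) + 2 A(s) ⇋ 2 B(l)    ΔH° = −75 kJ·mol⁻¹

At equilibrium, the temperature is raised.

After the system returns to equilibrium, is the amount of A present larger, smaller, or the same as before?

increases

The forward reaction is exothermic. Raising T favours the endothermic direction — shift to the left.
The net shift is to the left. A is a reactant, so its amount increases.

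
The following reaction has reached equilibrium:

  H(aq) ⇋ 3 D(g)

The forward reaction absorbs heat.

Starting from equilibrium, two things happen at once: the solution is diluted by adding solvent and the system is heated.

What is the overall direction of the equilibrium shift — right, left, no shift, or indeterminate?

Dilution lowers every aqueous concentration by the same factor. Δn_aq = 0 − 1 = -1, so the system shifts toward the side with more dissolved moles — to the left.
The forward reaction is endothermic. Raising T favours the endothermic direction — shift to the right.
The individual effects push in opposite directions; without quantitative information the net direction cannot be determined.

cannot be determined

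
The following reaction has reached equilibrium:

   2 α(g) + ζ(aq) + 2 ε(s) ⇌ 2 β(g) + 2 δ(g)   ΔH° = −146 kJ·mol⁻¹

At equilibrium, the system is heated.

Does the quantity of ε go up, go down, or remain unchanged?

increases

The forward reaction is exothermic. Raising T favours the endothermic direction — shift to the left.
The net shift is to the left. ε is a reactant, so its amount increases.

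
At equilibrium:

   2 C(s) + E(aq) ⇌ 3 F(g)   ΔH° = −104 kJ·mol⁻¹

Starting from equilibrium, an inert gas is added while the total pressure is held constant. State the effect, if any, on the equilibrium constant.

The equilibrium constant depends only on temperature. This perturbation may move the position of equilibrium, but since T is unchanged, K itself is unchanged.

unchanged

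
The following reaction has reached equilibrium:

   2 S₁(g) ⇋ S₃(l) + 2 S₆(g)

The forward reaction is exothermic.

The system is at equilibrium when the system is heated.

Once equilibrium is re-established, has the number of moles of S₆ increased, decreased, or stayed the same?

The forward reaction is exothermic. Raising T favours the endothermic direction — shift to the left.
The net shift is to the left. S₆ is a product, so its amount decreases.

decreases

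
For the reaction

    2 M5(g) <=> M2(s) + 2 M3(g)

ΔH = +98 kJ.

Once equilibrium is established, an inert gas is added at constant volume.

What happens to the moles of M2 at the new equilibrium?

At constant volume, adding an inert gas leaves every reacting species' partial pressure unchanged, so Q is unchanged — no shift from this change.
No net shift occurs, so the amount of M2 is unchanged.

unchanged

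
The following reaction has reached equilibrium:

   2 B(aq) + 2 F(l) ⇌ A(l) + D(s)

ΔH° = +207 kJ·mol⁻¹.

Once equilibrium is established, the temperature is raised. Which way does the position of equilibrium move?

right

The forward reaction is endothermic. Raising T favours the endothermic direction — shift to the right.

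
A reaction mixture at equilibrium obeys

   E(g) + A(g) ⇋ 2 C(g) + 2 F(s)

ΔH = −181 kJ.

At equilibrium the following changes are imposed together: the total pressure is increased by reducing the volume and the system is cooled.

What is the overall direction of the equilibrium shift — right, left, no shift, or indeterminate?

right

Gas moles: reactants 2, products 2. Δn_gas = 0, so a volume change leaves Q equal to K — no shift from this change.
The forward reaction is exothermic. Lowering T favours the exothermic direction — shift to the right.
Only the nonzero effect(s) matter; the net shift is to the right.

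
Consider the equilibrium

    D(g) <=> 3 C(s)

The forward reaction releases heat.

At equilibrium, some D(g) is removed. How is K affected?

The equilibrium constant depends only on temperature. This perturbation may move the position of equilibrium, but since T is unchanged, K itself is unchanged.

unchanged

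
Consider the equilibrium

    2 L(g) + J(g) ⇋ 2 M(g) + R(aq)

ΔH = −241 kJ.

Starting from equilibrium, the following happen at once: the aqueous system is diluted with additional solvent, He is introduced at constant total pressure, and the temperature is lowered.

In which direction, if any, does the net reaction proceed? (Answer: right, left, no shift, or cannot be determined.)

Dilution lowers every aqueous concentration by the same factor. Δn_aq = 1 − 0 = +1, so the system shifts toward the side with more dissolved moles — to the right.
Adding inert gas at constant total pressure expands the volume and lowers every reacting partial pressure. With Δn_gas = 2 − 3 = -1, Q moves away from K toward the side with fewer gas moles, so the system shifts toward the side with more gas moles — to the left.
The forward reaction is exothermic. Lowering T favours the exothermic direction — shift to the right.
The individual effects push in opposite directions; without quantitative information the net direction cannot be determined.

cannot be determined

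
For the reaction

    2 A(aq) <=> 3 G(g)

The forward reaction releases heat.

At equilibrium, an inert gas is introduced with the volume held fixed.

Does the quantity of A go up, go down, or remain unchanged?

At constant volume, adding an inert gas leaves every reacting species' partial pressure unchanged, so Q is unchanged — no shift from this change.
No net shift occurs, so the amount of A is unchanged.

unchanged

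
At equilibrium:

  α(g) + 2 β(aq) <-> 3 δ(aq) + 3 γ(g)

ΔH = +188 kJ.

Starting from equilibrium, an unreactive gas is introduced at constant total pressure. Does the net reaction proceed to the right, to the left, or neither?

Adding inert gas at constant total pressure expands the volume and lowers every reacting partial pressure. With Δn_gas = 3 − 1 = +2, Q moves away from K toward the side with fewer gas moles, so the system shifts toward the side with more gas moles — to the right.

right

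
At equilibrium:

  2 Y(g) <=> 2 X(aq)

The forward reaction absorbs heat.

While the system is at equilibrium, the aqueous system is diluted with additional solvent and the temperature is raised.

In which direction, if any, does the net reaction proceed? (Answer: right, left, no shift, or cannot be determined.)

right

Dilution lowers every aqueous concentration by the same factor. Δn_aq = 2 − 0 = +2, so the system shifts toward the side with more dissolved moles — to the right.
The forward reaction is endothermic. Raising T favours the endothermic direction — shift to the right.
All effects act in the same direction — net shift to the right.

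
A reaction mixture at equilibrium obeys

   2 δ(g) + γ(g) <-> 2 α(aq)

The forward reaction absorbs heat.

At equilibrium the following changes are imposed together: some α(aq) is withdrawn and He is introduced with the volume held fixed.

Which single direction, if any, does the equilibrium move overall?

Removing α (aq), a product, drives the reaction to the right.
At constant volume, adding an inert gas leaves every reacting species' partial pressure unchanged, so Q is unchanged — no shift from this change.
Only the nonzero effect(s) matter; the net shift is to the right.

right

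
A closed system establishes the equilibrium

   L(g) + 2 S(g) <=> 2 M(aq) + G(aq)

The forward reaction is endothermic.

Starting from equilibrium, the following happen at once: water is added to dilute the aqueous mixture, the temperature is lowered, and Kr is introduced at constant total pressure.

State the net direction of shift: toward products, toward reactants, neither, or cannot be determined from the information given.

Dilution lowers every aqueous concentration by the same factor. Δn_aq = 3 − 0 = +3, so the system shifts toward the side with more dissolved moles — to the right.
The forward reaction is endothermic. Lowering T favours the exothermic direction — shift to the left.
Adding inert gas at constant total pressure expands the volume and lowers every reacting partial pressure. With Δn_gas = 0 − 3 = -3, Q moves away from K toward the side with fewer gas moles, so the system shifts toward the side with more gas moles — to the left.
The individual effects push in opposite directions; without quantitative information the net direction cannot be determined.

cannot be determined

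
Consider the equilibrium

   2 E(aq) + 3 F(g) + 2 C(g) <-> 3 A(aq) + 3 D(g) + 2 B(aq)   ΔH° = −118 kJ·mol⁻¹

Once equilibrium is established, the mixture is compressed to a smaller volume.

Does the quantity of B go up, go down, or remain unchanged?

increases

Gas moles: reactants 5, products 3 (Δn_gas = -2). Compression shifts the system toward the side with fewer moles of gas — to the right.
The net shift is to the right. B is a product, so its amount increases.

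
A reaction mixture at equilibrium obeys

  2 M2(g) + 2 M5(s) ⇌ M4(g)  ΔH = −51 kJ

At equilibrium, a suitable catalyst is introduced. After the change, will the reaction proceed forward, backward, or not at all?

no shift

A catalyst speeds both forward and reverse rates equally; it changes neither Q nor K — no shift from this change.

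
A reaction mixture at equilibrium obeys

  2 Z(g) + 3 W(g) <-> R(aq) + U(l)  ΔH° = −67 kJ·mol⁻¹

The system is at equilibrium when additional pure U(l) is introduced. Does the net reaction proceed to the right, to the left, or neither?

no shift

U is a pure liquid; its activity is 1 regardless of amount, so Q is unaffected — no shift from this change.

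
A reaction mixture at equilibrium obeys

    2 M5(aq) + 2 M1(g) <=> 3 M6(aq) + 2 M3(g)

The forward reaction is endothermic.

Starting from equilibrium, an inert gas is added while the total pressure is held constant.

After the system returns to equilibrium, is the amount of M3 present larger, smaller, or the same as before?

unchanged

Adding inert gas at constant total pressure expands the volume, scaling every reacting partial pressure by the same factor. Δn_gas = 2 − 2 = 0, so Q is unchanged — no shift.
No net shift occurs, so the amount of M3 is unchanged.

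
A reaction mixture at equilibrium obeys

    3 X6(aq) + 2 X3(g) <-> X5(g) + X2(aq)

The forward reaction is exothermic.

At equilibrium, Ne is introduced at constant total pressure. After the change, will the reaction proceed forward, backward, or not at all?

Adding inert gas at constant total pressure expands the volume and lowers every reacting partial pressure. With Δn_gas = 1 − 2 = -1, Q moves away from K toward the side with fewer gas moles, so the system shifts toward the side with more gas moles — to the left.

left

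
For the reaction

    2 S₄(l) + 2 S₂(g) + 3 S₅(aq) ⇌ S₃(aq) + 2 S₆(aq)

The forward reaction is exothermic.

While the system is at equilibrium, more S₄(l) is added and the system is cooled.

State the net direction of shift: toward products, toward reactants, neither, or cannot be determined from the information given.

right

S₄ is a pure liquid; its activity is 1 regardless of amount, so Q is unaffected — no shift from this change.
The forward reaction is exothermic. Lowering T favours the exothermic direction — shift to the right.
Only the nonzero effect(s) matter; the net shift is to the right.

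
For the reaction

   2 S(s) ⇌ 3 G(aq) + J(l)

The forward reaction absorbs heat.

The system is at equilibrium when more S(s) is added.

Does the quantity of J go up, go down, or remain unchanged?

S is a pure solid; its activity is 1 regardless of amount, so Q is unaffected — no shift from this change.
No net shift occurs, so the amount of J is unchanged.

unchanged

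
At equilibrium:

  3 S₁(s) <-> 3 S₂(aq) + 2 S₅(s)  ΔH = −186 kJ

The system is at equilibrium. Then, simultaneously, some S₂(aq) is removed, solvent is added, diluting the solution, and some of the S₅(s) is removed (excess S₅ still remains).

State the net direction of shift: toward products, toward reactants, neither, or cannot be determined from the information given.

right

Removing S₂ (aq), a product, drives the reaction to the right.
Dilution lowers every aqueous concentration by the same factor. Δn_aq = 3 − 0 = +3, so the system shifts toward the side with more dissolved moles — to the right.
S₅ is a pure solid; its activity is 1 regardless of amount, so Q is unaffected — no shift from this change.
Only the nonzero effect(s) matter; the net shift is to the right.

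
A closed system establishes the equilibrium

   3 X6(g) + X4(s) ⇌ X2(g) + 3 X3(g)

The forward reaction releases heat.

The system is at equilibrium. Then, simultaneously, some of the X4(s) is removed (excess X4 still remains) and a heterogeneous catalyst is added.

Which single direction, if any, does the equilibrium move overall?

no shift

X4 is a pure solid; its activity is 1 regardless of amount, so Q is unaffected — no shift from this change.
A catalyst speeds both forward and reverse rates equally; it changes neither Q nor K — no shift from this change.
None of the changes alters Q relative to K, so there is no net shift.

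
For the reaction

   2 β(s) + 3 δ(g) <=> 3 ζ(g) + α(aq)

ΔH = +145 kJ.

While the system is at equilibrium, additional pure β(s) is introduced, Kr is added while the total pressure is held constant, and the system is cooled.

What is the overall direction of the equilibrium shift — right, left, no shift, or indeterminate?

left

β is a pure solid; its activity is 1 regardless of amount, so Q is unaffected — no shift from this change.
Adding inert gas at constant total pressure expands the volume, scaling every reacting partial pressure by the same factor. Δn_gas = 3 − 3 = 0, so Q is unchanged — no shift.
The forward reaction is endothermic. Lowering T favours the exothermic direction — shift to the left.
Only the nonzero effect(s) matter; the net shift is to the left.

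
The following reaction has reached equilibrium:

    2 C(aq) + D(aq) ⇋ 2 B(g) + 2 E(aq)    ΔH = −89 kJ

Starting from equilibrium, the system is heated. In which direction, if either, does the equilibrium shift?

The forward reaction is exothermic. Raising T favours the endothermic direction — shift to the left.

left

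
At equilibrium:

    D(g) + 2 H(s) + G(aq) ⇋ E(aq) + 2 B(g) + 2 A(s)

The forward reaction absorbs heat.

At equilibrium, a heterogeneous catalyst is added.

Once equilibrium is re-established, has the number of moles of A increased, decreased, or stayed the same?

A catalyst speeds both forward and reverse rates equally; it changes neither Q nor K — no shift from this change.
No net shift occurs, so the amount of A is unchanged.

unchanged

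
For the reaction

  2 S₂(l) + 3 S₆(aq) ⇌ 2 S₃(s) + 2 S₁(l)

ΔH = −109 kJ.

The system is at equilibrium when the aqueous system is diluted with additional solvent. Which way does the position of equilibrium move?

Dilution lowers every aqueous concentration by the same factor. Δn_aq = 0 − 3 = -3, so the system shifts toward the side with more dissolved moles — to the left.

left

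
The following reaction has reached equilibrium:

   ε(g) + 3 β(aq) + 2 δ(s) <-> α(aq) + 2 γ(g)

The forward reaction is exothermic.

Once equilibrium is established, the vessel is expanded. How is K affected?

unchanged

The equilibrium constant depends only on temperature. This perturbation may move the position of equilibrium, but since T is unchanged, K itself is unchanged.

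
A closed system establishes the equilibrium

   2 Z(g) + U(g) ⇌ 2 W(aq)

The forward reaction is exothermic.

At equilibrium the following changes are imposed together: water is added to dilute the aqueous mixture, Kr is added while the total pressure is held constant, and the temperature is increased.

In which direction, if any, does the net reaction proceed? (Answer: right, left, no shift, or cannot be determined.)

cannot be determined

Dilution lowers every aqueous concentration by the same factor. Δn_aq = 2 − 0 = +2, so the system shifts toward the side with more dissolved moles — to the right.
Adding inert gas at constant total pressure expands the volume and lowers every reacting partial pressure. With Δn_gas = 0 − 3 = -3, Q moves away from K toward the side with fewer gas moles, so the system shifts toward the side with more gas moles — to the left.
The forward reaction is exothermic. Raising T favours the endothermic direction — shift to the left.
The individual effects push in opposite directions; without quantitative information the net direction cannot be determined.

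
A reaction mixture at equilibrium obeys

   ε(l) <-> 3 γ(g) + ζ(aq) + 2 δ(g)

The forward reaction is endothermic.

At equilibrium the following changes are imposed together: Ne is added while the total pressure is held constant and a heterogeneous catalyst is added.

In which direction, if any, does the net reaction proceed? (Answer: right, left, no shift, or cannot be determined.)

Adding inert gas at constant total pressure expands the volume and lowers every reacting partial pressure. With Δn_gas = 5 − 0 = +5, Q moves away from K toward the side with fewer gas moles, so the system shifts toward the side with more gas moles — to the right.
A catalyst speeds both forward and reverse rates equally; it changes neither Q nor K — no shift from this change.
Only the nonzero effect(s) matter; the net shift is to the right.

right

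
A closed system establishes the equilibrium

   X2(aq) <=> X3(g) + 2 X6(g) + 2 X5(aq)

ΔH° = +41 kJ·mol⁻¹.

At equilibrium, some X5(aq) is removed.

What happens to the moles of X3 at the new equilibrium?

Removing X5 (aq), a product, drives the reaction to the right.
The net shift is to the right. X3 is a product, so its amount increases.

increases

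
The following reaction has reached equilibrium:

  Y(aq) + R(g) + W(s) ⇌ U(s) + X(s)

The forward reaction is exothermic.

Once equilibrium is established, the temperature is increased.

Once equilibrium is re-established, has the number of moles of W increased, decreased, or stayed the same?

increases

The forward reaction is exothermic. Raising T favours the endothermic direction — shift to the left.
The net shift is to the left. W is a reactant, so its amount increases.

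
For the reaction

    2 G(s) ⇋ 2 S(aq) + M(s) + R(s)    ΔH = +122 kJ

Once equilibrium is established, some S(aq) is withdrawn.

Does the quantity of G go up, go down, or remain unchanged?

Removing S (aq), a product, drives the reaction to the right.
The net shift is to the right. G is a reactant, so its amount decreases.

decreases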